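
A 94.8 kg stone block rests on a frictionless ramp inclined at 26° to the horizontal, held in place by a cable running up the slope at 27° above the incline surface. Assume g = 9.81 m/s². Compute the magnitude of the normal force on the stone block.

Take axes along and perpendicular to the incline. Weight components: W sin 26° = 407.7 N down-slope, W cos 26° = 835.9 N into the surface.
Along incline: T cos 27° = W sin 26° → T = 457.5 N.
Perpendicular: N = W cos 26° − T sin 27° = 628.1 N.

N ≈ 628 N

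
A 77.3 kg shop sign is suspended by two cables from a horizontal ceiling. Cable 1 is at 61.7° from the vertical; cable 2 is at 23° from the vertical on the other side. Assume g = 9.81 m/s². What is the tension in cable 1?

Angles from the horizontal: cable 1 is 90° − 61.7° = 28.3°, cable 2 is 90° − 23° = 67°.
Weight W = 77.3 × 9.81 = 758.3 N acts straight down.
Horizontal: T_1 cos 28.3° = T_2 cos 67°  →  T_2 = 2.253 T_1.
Vertical: T_1 sin 28.3° + T_2 sin 67° = 758.3.
Substituting the horizontal relation into the vertical equation gives 2.548 T_1 = 758.3, so T_1 = 297.6 N.

T_1 ≈ 298 N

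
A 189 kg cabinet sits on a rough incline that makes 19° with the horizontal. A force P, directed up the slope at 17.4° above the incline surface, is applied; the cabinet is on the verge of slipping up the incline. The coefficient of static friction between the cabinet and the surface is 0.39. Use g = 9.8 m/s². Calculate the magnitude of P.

P ≈ 1200 N

On the verge of sliding up the incline, friction equals μN and acts down the slope.
Perpendicular: N + P sin 17.4° = W cos 19° = 1751 N.
Along incline: P cos 17.4° = W sin 19° + μN  with W sin 19° = 603 N.
Solving the pair for P and N: P = 1201 N, N = 1392 N (and f = μN = 542.9 N).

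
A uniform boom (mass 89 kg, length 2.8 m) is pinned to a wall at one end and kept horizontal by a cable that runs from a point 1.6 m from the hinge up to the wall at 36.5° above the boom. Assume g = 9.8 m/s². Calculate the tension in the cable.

Take torques about the hinge: T sin 36.5° · 1.6 = 89×9.8×1.4 = 1221.1 N·m.
So T = 1221.1 / (0.5948 × 1.6) = 1283 N.

T ≈ 1280 N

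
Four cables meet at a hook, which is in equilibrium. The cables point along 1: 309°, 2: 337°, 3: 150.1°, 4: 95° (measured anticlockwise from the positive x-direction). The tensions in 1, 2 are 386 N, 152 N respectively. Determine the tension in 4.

T_4 ≈ 147 N

Resolve: ΣF_x = 386 cos 309° + 152 cos 337° + T_3 cos 150.1° + T_4 cos 95° = 0.
        ΣF_y = 386 sin 309° + 152 sin 337° + T_3 sin 150.1° + T_4 sin 95° = 0.
The known terms sum to (382.8, -359.4) N, so -0.8669 T_3 − 0.0872 T_4 = -382.8 and 0.4985 T_3 + 0.9962 T_4 = 359.4.
Solving simultaneously: T_3 = 426.8 N, T_4 = 147.2 N.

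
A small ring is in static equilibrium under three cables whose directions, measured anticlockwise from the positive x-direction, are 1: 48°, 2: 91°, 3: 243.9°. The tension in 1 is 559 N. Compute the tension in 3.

Resolve: ΣF_x = 559 cos 48° + T_2 cos 91° + T_3 cos 243.9° = 0.
        ΣF_y = 559 sin 48° + T_2 sin 91° + T_3 sin 243.9° = 0.
The known terms sum to (374, 415.4) N, so -0.0175 T_2 − 0.4399 T_3 = -374 and 0.9998 T_2 − 0.8980 T_3 = -415.4.
Solving simultaneously: T_2 = 336.2 N, T_3 = 836.9 N.

T_3 ≈ 837 N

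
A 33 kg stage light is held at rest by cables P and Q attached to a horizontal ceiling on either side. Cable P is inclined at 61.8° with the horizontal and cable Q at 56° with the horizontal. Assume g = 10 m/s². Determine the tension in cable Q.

T_Q ≈ 176 N

Weight W = 33 × 10 = 330 N acts straight down.
Horizontal: T_P cos 61.8° = T_Q cos 56°  →  T_P = 1.183 T_Q.
Vertical: T_P sin 61.8° + T_Q sin 56° = 330.
Substituting the horizontal relation into the vertical equation gives 1.872 T_Q = 330, so T_Q = 176.3 N.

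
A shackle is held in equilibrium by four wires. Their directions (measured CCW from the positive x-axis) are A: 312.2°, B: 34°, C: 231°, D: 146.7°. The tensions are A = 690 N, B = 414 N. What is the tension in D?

Resolve: ΣF_x = 690 cos 312.2° + 414 cos 34° + T_C cos 231° + T_D cos 146.7° = 0.
        ΣF_y = 690 sin 312.2° + 414 sin 34° + T_C sin 231° + T_D sin 146.7° = 0.
The known terms sum to (806.7, -279.6) N, so -0.6293 T_C − 0.8358 T_D = -806.7 and -0.7771 T_C + 0.5490 T_D = 279.6.
Solving simultaneously: T_C = 210.2 N, T_D = 806.9 N.

T_D ≈ 807 N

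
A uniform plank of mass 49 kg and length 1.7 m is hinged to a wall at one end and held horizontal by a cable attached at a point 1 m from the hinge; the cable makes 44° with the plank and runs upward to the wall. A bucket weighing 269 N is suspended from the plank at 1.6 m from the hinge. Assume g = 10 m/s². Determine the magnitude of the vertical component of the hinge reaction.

|H_y| ≈ 87.9 N

Take torques about the hinge: T sin 44° · 1 = 49×10×0.85 + 269×1.6 = 846.9 N·m.
So T = 846.9 / (0.6947 × 1) = 1219.2 N.
ΣF_y = 0: H_y = (49×10 + 269) − T sin 44° = 759 − 846.9 = -87.9 N.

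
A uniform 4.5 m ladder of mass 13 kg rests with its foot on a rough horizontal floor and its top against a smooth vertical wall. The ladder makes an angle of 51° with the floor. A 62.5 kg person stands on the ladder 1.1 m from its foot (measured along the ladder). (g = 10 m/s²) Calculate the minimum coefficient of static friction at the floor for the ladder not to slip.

μ_min ≈ 0.234

ΣF_y = 0: N_floor = 13×10 + 62.5×10 = 755 N.
Torques about the foot: N_wall · 4.5 sin 51° = 13×10×2.25 cos 51° + 62.5×10×1.1 cos 51° → N_wall = 176.35 N.
ΣF_x = 0: f_floor = N_wall = 176.35 N.
μ_min = f_floor / N_floor = 176.35 / 755 = 0.2336.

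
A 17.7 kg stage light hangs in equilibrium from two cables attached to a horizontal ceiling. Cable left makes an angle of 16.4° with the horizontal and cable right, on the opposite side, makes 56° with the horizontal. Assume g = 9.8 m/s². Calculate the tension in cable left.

Weight W = 17.7 × 9.8 = 173.5 N acts straight down.
Horizontal: T_left cos 16.4° = T_right cos 56°  →  T_right = 1.716 T_left.
Vertical: T_left sin 16.4° + T_right sin 56° = 173.5.
Substituting the horizontal relation into the vertical equation gives 1.705 T_left = 173.5, so T_left = 101.8 N.

T_left ≈ 102 N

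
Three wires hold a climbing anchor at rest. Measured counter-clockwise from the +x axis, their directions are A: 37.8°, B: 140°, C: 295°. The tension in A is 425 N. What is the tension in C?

Resolve: ΣF_x = 425 cos 37.8° + T_B cos 140° + T_C cos 295° = 0.
        ΣF_y = 425 sin 37.8° + T_B sin 140° + T_C sin 295° = 0.
The known terms sum to (335.8, 260.5) N, so -0.7660 T_B + 0.4226 T_C = -335.8 and 0.6428 T_B − 0.9063 T_C = -260.5.
Solving simultaneously: T_B = 980.6 N, T_C = 982.9 N.

T_C ≈ 983 N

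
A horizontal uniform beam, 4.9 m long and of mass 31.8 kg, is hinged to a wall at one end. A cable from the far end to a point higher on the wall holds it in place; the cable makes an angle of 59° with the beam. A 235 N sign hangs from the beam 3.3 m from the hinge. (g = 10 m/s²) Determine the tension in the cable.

T ≈ 370 N

Take torques about the hinge: T sin 59° · 4.9 = 31.8×10×2.45 + 235×3.3 = 1554.6 N·m.
So T = 1554.6 / (0.8572 × 4.9) = 370.13 N.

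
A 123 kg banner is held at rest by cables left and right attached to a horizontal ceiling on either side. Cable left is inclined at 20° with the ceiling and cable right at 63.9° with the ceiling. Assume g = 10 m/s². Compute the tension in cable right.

T_right ≈ 1160 N

Weight W = 123 × 10 = 1230 N acts straight down.
Horizontal: T_left cos 20° = T_right cos 63.9°  →  T_left = 0.4682 T_right.
Vertical: T_left sin 20° + T_right sin 63.9° = 1230.
Substituting the horizontal relation into the vertical equation gives 1.058 T_right = 1230, so T_right = 1162 N.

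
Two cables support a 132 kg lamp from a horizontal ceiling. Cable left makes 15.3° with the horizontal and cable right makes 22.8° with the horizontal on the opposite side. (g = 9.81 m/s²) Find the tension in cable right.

Weight W = 132 × 9.81 = 1295 N acts straight down.
Horizontal: T_left cos 15.3° = T_right cos 22.8°  →  T_left = 0.9557 T_right.
Vertical: T_left sin 15.3° + T_right sin 22.8° = 1295.
Substituting the horizontal relation into the vertical equation gives 0.6397 T_right = 1295, so T_right = 2024 N.

T_right ≈ 2020 N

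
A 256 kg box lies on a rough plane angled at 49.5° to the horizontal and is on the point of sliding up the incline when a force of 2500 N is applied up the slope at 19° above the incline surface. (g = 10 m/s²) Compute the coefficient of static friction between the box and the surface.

μ ≈ 0.492

On the verge of sliding up the incline, friction is at its maximum μN and acts down the slope.
Perpendicular to incline: N = W cos 49.5° − P sin 19° = 1663 − 813.9 = 848.7 N.
Along incline: P cos 19° − μN = W sin 49.5° → μ = −(W sin 49.5° − P cos 19°) / N = 0.4915.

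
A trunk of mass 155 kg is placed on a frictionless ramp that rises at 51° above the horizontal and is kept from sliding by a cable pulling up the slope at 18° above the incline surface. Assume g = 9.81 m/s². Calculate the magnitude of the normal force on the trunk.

Take axes along and perpendicular to the incline. Weight components: W sin 51° = 1182 N down-slope, W cos 51° = 956.9 N into the surface.
Along incline: T cos 18° = W sin 51° → T = 1243 N.
Perpendicular: N = W cos 51° − T sin 18° = 573 N.

N ≈ 573 N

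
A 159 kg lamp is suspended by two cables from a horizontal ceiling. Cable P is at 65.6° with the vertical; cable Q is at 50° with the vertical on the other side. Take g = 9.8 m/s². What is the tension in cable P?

Angles from the horizontal: cable P is 90° − 65.6° = 24.4°, cable Q is 90° − 50° = 40°.
Weight W = 159 × 9.8 = 1558 N acts straight down.
Horizontal: T_P cos 24.4° = T_Q cos 40°  →  T_Q = 1.189 T_P.
Vertical: T_P sin 24.4° + T_Q sin 40° = 1558.
Substituting the horizontal relation into the vertical equation gives 1.177 T_P = 1558, so T_P = 1324 N.

T_P ≈ 1320 N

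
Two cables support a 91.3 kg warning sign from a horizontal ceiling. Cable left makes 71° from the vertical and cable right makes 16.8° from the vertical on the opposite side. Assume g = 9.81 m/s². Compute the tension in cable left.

Angles from the horizontal: cable left is 90° − 71° = 19°, cable right is 90° − 16.8° = 73.2°.
Weight W = 91.3 × 9.81 = 895.7 N acts straight down.
Horizontal: T_left cos 19° = T_right cos 73.2°  →  T_right = 3.271 T_left.
Vertical: T_left sin 19° + T_right sin 73.2° = 895.7.
Substituting the horizontal relation into the vertical equation gives 3.457 T_left = 895.7, so T_left = 259.1 N.

T_left ≈ 259 N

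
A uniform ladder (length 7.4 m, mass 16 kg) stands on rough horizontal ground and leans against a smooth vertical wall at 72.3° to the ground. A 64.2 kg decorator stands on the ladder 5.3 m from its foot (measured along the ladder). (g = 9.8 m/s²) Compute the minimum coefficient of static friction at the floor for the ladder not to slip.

μ_min ≈ 0.215

ΣF_y = 0: N_floor = 16×9.8 + 64.2×9.8 = 785.96 N.
Torques about the foot: N_wall · 7.4 sin 72.3° = 16×9.8×3.7 cos 72.3° + 64.2×9.8×5.3 cos 72.3° → N_wall = 168.83 N.
ΣF_x = 0: f_floor = N_wall = 168.83 N.
μ_min = f_floor / N_floor = 168.83 / 785.96 = 0.2148.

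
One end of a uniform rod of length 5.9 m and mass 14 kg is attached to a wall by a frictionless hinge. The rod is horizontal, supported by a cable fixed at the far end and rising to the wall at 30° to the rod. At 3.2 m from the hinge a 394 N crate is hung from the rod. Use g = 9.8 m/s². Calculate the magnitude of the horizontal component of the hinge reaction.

Take torques about the hinge: T sin 30° · 5.9 = 14×9.8×2.95 + 394×3.2 = 1665.5 N·m.
So T = 1665.5 / (0.5000 × 5.9) = 564.59 N.
ΣF_x = 0: H_x = T cos 30° = 488.95 N.

H_x ≈ 489 N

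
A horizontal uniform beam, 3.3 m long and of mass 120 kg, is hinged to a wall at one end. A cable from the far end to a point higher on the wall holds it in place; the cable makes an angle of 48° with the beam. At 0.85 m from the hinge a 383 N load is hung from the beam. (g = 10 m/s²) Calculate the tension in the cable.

T ≈ 940 N

Take torques about the hinge: T sin 48° · 3.3 = 120×10×1.65 + 383×0.85 = 2305.6 N·m.
So T = 2305.6 / (0.7431 × 3.3) = 940.13 N.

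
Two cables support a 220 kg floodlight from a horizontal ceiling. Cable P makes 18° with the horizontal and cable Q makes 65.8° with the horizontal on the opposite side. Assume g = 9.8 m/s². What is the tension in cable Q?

Weight W = 220 × 9.8 = 2156 N acts straight down.
Horizontal: T_P cos 18° = T_Q cos 65.8°  →  T_P = 0.431 T_Q.
Vertical: T_P sin 18° + T_Q sin 65.8° = 2156.
Substituting the horizontal relation into the vertical equation gives 1.045 T_Q = 2156, so T_Q = 2063 N.

T_Q ≈ 2060 N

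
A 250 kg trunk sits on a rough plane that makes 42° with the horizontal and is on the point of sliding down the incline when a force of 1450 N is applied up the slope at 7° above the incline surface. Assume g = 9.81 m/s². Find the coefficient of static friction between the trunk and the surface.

μ ≈ 0.123

On the verge of sliding down the incline, friction is at its maximum μN and acts up the slope.
Perpendicular to incline: N = W cos 42° − P sin 7° = 1823 − 176.7 = 1646 N.
Along incline: P cos 7° + μN = W sin 42° → μ = (W sin 42° − P cos 7°) / N = 0.1226.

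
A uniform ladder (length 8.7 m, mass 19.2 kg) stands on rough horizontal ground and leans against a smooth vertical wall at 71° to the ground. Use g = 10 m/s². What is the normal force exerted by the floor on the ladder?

ΣF_y = 0: N_floor = 19.2×10 = 192 N.

N_floor ≈ 192 N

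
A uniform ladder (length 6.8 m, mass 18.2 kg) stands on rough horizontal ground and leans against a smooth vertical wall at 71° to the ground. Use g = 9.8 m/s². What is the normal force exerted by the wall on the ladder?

N_wall ≈ 30.7 N

Torques about the foot: N_wall · 6.8 sin 71° = 18.2×9.8×3.4 cos 71° → N_wall = 30.707 N.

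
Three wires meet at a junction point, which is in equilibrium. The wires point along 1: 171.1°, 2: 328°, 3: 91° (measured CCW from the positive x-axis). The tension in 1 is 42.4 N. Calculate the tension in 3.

Resolve: ΣF_x = 42.4 cos 171.1° + T_2 cos 328° + T_3 cos 91° = 0.
        ΣF_y = 42.4 sin 171.1° + T_2 sin 328° + T_3 sin 91° = 0.
The known terms sum to (-41.89, 6.56) N, so 0.8480 T_2 − 0.0175 T_3 = 41.89 and -0.5299 T_2 + 0.9998 T_3 = -6.56.
Solving simultaneously: T_2 = 49.80 N, T_3 = 19.84 N.

T_3 ≈ 19.8 N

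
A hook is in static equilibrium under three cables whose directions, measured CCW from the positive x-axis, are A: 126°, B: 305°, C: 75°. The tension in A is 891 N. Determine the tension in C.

Resolve: ΣF_x = 891 cos 126° + T_B cos 305° + T_C cos 75° = 0.
        ΣF_y = 891 sin 126° + T_B sin 305° + T_C sin 75° = 0.
The known terms sum to (-523.7, 720.8) N, so 0.5736 T_B + 0.2588 T_C = 523.7 and -0.8192 T_B + 0.9659 T_C = -720.8.
Solving simultaneously: T_B = 903.9 N, T_C = 20.30 N.

T_C ≈ 20.3 N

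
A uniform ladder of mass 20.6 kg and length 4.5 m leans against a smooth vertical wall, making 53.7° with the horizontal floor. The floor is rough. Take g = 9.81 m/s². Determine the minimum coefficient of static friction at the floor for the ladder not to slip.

ΣF_y = 0: N_floor = 20.6×9.81 = 202.09 N.
Torques about the foot: N_wall · 4.5 sin 53.7° = 20.6×9.81×2.25 cos 53.7° → N_wall = 74.223 N.
ΣF_x = 0: f_floor = N_wall = 74.223 N.
μ_min = f_floor / N_floor = 74.223 / 202.09 = 0.3673.

μ_min ≈ 0.367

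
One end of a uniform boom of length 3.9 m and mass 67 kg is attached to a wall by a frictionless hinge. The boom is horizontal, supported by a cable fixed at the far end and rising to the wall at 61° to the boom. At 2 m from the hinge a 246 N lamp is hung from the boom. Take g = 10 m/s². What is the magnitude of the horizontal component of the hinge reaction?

Take torques about the hinge: T sin 61° · 3.9 = 67×10×1.95 + 246×2 = 1798.5 N·m.
So T = 1798.5 / (0.8746 × 3.9) = 527.26 N.
ΣF_x = 0: H_x = T cos 61° = 255.62 N.

H_x ≈ 256 N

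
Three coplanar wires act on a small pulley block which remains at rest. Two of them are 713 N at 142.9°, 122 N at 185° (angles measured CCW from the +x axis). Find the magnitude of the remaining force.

F ≈ 808 N

Sum the known components: ΣF_x = -690.2 N, ΣF_y = 419.5 N.
For equilibrium the remaining force must supply (−ΣF_x, −ΣF_y) = (690.2, -419.5) N.
Magnitude = √((690.2)² + (-419.5)²) = 807.7 N; direction = atan2(-419.5, 690.2) = 328.7°.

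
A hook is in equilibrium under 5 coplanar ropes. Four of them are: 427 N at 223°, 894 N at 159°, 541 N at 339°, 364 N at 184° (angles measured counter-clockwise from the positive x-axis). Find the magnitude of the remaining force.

Sum the known components: ΣF_x = -1005 N, ΣF_y = -190.1 N.
For equilibrium the remaining force must supply (−ΣF_x, −ΣF_y) = (1005, 190.1) N.
Magnitude = √((1005)² + (190.1)²) = 1023 N; direction = atan2(190.1, 1005) = 10.7°.

F ≈ 1020 N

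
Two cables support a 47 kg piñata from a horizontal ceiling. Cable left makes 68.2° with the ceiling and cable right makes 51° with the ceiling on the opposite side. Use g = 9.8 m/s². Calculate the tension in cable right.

T_right ≈ 196 N

Weight W = 47 × 9.8 = 460.6 N acts straight down.
Horizontal: T_left cos 68.2° = T_right cos 51°  →  T_left = 1.695 T_right.
Vertical: T_left sin 68.2° + T_right sin 51° = 460.6.
Substituting the horizontal relation into the vertical equation gives 2.351 T_right = 460.6, so T_right = 196 N.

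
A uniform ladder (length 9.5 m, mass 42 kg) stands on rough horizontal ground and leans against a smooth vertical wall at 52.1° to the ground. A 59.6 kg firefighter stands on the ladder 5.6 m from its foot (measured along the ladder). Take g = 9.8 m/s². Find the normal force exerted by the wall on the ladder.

N_wall ≈ 428 N

Torques about the foot: N_wall · 9.5 sin 52.1° = 42×9.8×4.75 cos 52.1° + 59.6×9.8×5.6 cos 52.1° → N_wall = 428.24 N.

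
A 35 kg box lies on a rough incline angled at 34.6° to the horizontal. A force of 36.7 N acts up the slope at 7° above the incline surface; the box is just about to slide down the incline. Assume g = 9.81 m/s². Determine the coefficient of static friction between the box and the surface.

μ ≈ 0.570

On the verge of sliding down the incline, friction is at its maximum μN and acts up the slope.
Perpendicular to incline: N = W cos 34.6° − P sin 7° = 282.6 − 4.473 = 278.2 N.
Along incline: P cos 7° + μN = W sin 34.6° → μ = (W sin 34.6° − P cos 7°) / N = 0.57.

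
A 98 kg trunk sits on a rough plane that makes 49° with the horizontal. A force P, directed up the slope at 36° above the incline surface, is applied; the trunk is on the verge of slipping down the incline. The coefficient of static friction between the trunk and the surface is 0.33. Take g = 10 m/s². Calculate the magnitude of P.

On the verge of sliding down the incline, friction equals μN and acts up the slope.
Perpendicular: N + P sin 36° = W cos 49° = 642.9 N.
Along incline: P cos 36° + μN = W sin 49° with W sin 49° = 739.6 N.
Solving the pair for P and N: P = 857.6 N, N = 138.9 N (and f = μN = 45.83 N).

P ≈ 858 N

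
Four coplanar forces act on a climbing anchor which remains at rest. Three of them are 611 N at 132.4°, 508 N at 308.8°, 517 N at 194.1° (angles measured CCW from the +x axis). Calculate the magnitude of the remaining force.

F ≈ 599 N

Sum the known components: ΣF_x = -595.1 N, ΣF_y = -70.66 N.
For equilibrium the remaining force must supply (−ΣF_x, −ΣF_y) = (595.1, 70.66) N.
Magnitude = √((595.1)² + (70.66)²) = 599.3 N; direction = atan2(70.66, 595.1) = 6.8°.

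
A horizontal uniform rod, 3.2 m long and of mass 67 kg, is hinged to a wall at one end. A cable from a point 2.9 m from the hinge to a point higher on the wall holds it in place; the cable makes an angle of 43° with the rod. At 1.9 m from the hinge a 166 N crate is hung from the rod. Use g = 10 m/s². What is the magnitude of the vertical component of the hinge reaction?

Take torques about the hinge: T sin 43° · 2.9 = 67×10×1.6 + 166×1.9 = 1387.4 N·m.
So T = 1387.4 / (0.6820 × 2.9) = 701.49 N.
ΣF_y = 0: H_y = (67×10 + 166) − T sin 43° = 836 − 478.41 = 357.59 N.

|H_y| ≈ 358 N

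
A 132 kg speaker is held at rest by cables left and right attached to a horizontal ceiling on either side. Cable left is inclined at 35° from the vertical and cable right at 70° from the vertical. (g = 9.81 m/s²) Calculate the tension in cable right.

Angles from the horizontal: cable left is 90° − 35° = 55°, cable right is 90° − 70° = 20°.
Weight W = 132 × 9.81 = 1295 N acts straight down.
Horizontal: T_left cos 55° = T_right cos 20°  →  T_left = 1.638 T_right.
Vertical: T_left sin 55° + T_right sin 20° = 1295.
Substituting the horizontal relation into the vertical equation gives 1.684 T_right = 1295, so T_right = 768.9 N.

T_right ≈ 769 N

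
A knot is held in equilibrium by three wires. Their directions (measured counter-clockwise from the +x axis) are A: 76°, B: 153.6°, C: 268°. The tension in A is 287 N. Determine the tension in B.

Resolve: ΣF_x = 287 cos 76° + T_B cos 153.6° + T_C cos 268° = 0.
        ΣF_y = 287 sin 76° + T_B sin 153.6° + T_C sin 268° = 0.
The known terms sum to (69.43, 278.5) N, so -0.8957 T_B − 0.0349 T_C = -69.43 and 0.4446 T_B − 0.9994 T_C = -278.5.
Solving simultaneously: T_B = 65.52 N, T_C = 307.8 N.

T_B ≈ 65.5 N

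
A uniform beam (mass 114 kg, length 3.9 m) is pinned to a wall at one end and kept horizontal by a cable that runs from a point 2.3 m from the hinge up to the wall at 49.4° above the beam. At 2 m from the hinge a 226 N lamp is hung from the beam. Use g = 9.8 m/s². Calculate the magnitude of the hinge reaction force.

Take torques about the hinge: T sin 49.4° · 2.3 = 114×9.8×1.95 + 226×2 = 2630.5 N·m.
So T = 2630.5 / (0.7593 × 2.3) = 1506.3 N.
ΣF_x = 0: H_x = T cos 49.4° = 980.28 N.
ΣF_y = 0: H_y = (114×9.8 + 226) − T sin 49.4° = 1343.2 − 1143.7 = 199.49 N.
|H| = √(H_x² + H_y²) = √((980.28)² + (199.49)²) = 1000.4 N.

|H| ≈ 1000 N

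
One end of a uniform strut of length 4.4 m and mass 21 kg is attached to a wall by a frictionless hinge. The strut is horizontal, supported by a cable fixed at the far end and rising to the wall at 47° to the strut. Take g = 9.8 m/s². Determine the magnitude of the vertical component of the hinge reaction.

Take torques about the hinge: T sin 47° · 4.4 = 21×9.8×2.2 = 452.76 N·m.
So T = 452.76 / (0.7314 × 4.4) = 140.7 N.
ΣF_y = 0: H_y = (21×9.8) − T sin 47° = 205.8 − 102.9 = 102.9 N.

|H_y| ≈ 103 N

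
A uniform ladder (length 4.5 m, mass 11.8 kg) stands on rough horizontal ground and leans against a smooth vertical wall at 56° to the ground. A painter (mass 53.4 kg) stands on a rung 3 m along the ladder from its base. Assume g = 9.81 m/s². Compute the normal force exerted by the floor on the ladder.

ΣF_y = 0: N_floor = 11.8×9.81 + 53.4×9.81 = 639.61 N.

N_floor ≈ 640 N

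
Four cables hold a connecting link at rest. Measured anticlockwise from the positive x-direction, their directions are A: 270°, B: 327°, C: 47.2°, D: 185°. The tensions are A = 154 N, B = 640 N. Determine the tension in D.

Resolve: ΣF_x = 154 cos 270° + 640 cos 327° + T_C cos 47.2° + T_D cos 185° = 0.
        ΣF_y = 154 sin 270° + 640 sin 327° + T_C sin 47.2° + T_D sin 185° = 0.
The known terms sum to (536.7, -502.6) N, so 0.6794 T_C − 0.9962 T_D = -536.7 and 0.7337 T_C − 0.0872 T_D = 502.6.
Solving simultaneously: T_C = 815 N, T_D = 1095 N.

T_D ≈ 1090 N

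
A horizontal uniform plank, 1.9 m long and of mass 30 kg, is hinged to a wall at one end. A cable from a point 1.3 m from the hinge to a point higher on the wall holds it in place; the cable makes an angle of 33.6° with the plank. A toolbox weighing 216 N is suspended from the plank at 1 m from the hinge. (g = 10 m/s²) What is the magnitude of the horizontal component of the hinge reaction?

Take torques about the hinge: T sin 33.6° · 1.3 = 30×10×0.95 + 216×1 = 501 N·m.
So T = 501 / (0.5534 × 1.3) = 696.4 N.
ΣF_x = 0: H_x = T cos 33.6° = 580.05 N.

H_x ≈ 580 N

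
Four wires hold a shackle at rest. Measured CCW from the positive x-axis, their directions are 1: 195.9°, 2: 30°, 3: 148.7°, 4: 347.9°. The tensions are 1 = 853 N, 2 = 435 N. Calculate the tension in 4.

Resolve: ΣF_x = 853 cos 195.9° + 435 cos 30° + T_3 cos 148.7° + T_4 cos 347.9° = 0.
        ΣF_y = 853 sin 195.9° + 435 sin 30° + T_3 sin 148.7° + T_4 sin 347.9° = 0.
The known terms sum to (-443.6, -16.19) N, so -0.8545 T_3 + 0.9778 T_4 = 443.6 and 0.5195 T_3 − 0.2096 T_4 = 16.19.
Solving simultaneously: T_3 = 330.9 N, T_4 = 742.9 N.

T_4 ≈ 743 N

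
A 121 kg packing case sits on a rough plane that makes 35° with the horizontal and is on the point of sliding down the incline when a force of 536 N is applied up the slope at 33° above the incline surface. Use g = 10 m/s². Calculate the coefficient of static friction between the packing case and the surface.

On the verge of sliding down the incline, friction is at its maximum μN and acts up the slope.
Perpendicular to incline: N = W cos 35° − P sin 33° = 991.2 − 291.9 = 699.2 N.
Along incline: P cos 33° + μN = W sin 35° → μ = (W sin 35° − P cos 33°) / N = 0.3497.

μ ≈ 0.350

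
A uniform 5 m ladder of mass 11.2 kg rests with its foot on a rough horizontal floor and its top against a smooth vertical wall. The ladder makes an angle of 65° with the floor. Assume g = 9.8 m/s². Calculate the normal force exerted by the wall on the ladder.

Torques about the foot: N_wall · 5 sin 65° = 11.2×9.8×2.5 cos 65° → N_wall = 25.591 N.

N_wall ≈ 25.6 N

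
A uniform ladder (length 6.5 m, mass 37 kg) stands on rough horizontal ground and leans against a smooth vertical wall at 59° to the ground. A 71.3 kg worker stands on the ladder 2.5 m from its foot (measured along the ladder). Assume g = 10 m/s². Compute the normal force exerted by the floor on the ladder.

N_floor ≈ 1080 N

ΣF_y = 0: N_floor = 37×10 + 71.3×10 = 1083 N.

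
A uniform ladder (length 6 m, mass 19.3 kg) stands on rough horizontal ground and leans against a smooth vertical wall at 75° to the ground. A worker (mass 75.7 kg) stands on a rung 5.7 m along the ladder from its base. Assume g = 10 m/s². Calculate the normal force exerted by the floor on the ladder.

ΣF_y = 0: N_floor = 19.3×10 + 75.7×10 = 950 N.

N_floor ≈ 950 N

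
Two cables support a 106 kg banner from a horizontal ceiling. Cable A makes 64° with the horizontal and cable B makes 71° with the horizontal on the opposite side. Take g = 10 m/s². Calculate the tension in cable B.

Weight W = 106 × 10 = 1060 N acts straight down.
Horizontal: T_A cos 64° = T_B cos 71°  →  T_A = 0.7427 T_B.
Vertical: T_A sin 64° + T_B sin 71° = 1060.
Substituting the horizontal relation into the vertical equation gives 1.613 T_B = 1060, so T_B = 657.1 N.

T_B ≈ 657 N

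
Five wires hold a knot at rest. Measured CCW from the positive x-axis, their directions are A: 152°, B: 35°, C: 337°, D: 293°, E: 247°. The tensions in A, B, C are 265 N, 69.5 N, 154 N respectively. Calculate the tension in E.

T_E ≈ 11.4 N

Resolve: ΣF_x = 265 cos 152° + 69.5 cos 35° + 154 cos 337° + T_D cos 293° + T_E cos 247° = 0.
        ΣF_y = 265 sin 152° + 69.5 sin 35° + 154 sin 337° + T_D sin 293° + T_E sin 247° = 0.
The known terms sum to (-35.29, 104.1) N, so 0.3907 T_D − 0.3907 T_E = 35.29 and -0.9205 T_D − 0.9205 T_E = -104.1.
Solving simultaneously: T_D = 101.7 N, T_E = 11.38 N.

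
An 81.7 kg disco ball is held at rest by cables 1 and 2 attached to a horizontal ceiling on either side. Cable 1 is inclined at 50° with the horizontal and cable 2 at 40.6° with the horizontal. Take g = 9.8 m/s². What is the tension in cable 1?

Weight W = 81.7 × 9.8 = 800.7 N acts straight down.
Horizontal: T_1 cos 50° = T_2 cos 40.6°  →  T_2 = 0.8466 T_1.
Vertical: T_1 sin 50° + T_2 sin 40.6° = 800.7.
Substituting the horizontal relation into the vertical equation gives 1.317 T_1 = 800.7, so T_1 = 608 N.

T_1 ≈ 608 N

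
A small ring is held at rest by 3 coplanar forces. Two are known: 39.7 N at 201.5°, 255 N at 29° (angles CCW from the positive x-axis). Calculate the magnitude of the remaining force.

Sum the known components: ΣF_x = 186.1 N, ΣF_y = 109.1 N.
For equilibrium the remaining force must supply (−ΣF_x, −ΣF_y) = (-186.1, -109.1) N.
Magnitude = √((-186.1)² + (-109.1)²) = 215.7 N; direction = atan2(-109.1, -186.1) = 210.4°.

F ≈ 216 N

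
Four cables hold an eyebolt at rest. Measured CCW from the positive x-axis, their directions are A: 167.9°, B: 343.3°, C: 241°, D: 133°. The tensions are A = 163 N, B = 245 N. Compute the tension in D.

Resolve: ΣF_x = 163 cos 167.9° + 245 cos 343.3° + T_C cos 241° + T_D cos 133° = 0.
        ΣF_y = 163 sin 167.9° + 245 sin 343.3° + T_C sin 241° + T_D sin 133° = 0.
The known terms sum to (75.29, -36.24) N, so -0.4848 T_C − 0.6820 T_D = -75.29 and -0.8746 T_C + 0.7314 T_D = 36.24.
Solving simultaneously: T_C = 31.91 N, T_D = 87.71 N.

T_D ≈ 87.7 N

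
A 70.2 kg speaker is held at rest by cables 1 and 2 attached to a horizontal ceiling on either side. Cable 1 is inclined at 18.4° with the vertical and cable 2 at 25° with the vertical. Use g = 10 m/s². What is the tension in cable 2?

Angles from the horizontal: cable 1 is 90° − 18.4° = 71.6°, cable 2 is 90° − 25° = 65°.
Weight W = 70.2 × 10 = 702 N acts straight down.
Horizontal: T_1 cos 71.6° = T_2 cos 65°  →  T_1 = 1.339 T_2.
Vertical: T_1 sin 71.6° + T_2 sin 65° = 702.
Substituting the horizontal relation into the vertical equation gives 2.177 T_2 = 702, so T_2 = 322.5 N.

T_2 ≈ 322 N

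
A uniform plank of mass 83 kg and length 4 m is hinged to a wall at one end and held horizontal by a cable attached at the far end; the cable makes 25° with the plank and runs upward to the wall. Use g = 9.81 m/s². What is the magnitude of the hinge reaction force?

|H| ≈ 963 N

Take torques about the hinge: T sin 25° · 4 = 83×9.81×2 = 1628.5 N·m.
So T = 1628.5 / (0.4226 × 4) = 963.32 N.
ΣF_x = 0: H_x = T cos 25° = 873.06 N.
ΣF_y = 0: H_y = (83×9.81) − T sin 25° = 814.23 − 407.12 = 407.12 N.
|H| = √(H_x² + H_y²) = √((873.06)² + (407.12)²) = 963.32 N.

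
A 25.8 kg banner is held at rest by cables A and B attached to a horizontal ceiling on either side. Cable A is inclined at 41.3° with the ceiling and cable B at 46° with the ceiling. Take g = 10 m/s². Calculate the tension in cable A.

T_A ≈ 179 N

Weight W = 25.8 × 10 = 258 N acts straight down.
Horizontal: T_A cos 41.3° = T_B cos 46°  →  T_B = 1.081 T_A.
Vertical: T_A sin 41.3° + T_B sin 46° = 258.
Substituting the horizontal relation into the vertical equation gives 1.438 T_A = 258, so T_A = 179.4 N.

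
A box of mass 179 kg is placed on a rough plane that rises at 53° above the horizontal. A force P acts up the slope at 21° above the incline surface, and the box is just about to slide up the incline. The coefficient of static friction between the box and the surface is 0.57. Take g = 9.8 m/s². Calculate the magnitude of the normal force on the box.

N ≈ 425 N

On the verge of sliding up the incline, friction equals μN and acts down the slope.
Perpendicular: N + P sin 21° = W cos 53° = 1056 N.
Along incline: P cos 21° = W sin 53° + μN  with W sin 53° = 1401 N.
Solving the pair for P and N: P = 1760 N, N = 424.9 N (and f = μN = 242.2 N).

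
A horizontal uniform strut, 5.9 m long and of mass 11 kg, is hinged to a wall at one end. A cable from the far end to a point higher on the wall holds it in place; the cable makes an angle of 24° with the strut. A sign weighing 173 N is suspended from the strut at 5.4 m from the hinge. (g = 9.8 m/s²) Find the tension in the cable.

T ≈ 522 N

Take torques about the hinge: T sin 24° · 5.9 = 11×9.8×2.95 + 173×5.4 = 1252.2 N·m.
So T = 1252.2 / (0.4067 × 5.9) = 521.81 N.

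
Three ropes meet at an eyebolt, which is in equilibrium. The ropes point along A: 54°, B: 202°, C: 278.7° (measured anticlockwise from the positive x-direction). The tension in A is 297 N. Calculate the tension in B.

T_B ≈ 215 N

Resolve: ΣF_x = 297 cos 54° + T_B cos 202° + T_C cos 278.7° = 0.
        ΣF_y = 297 sin 54° + T_B sin 202° + T_C sin 278.7° = 0.
The known terms sum to (174.6, 240.3) N, so -0.9272 T_B + 0.1513 T_C = -174.6 and -0.3746 T_B − 0.9885 T_C = -240.3.
Solving simultaneously: T_B = 214.7 N, T_C = 161.7 N.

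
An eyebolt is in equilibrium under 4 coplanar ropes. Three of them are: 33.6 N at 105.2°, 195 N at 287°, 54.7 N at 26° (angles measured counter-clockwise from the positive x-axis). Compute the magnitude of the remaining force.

F ≈ 162 N

Sum the known components: ΣF_x = 97.37 N, ΣF_y = -130.1 N.
For equilibrium the remaining force must supply (−ΣF_x, −ΣF_y) = (-97.37, 130.1) N.
Magnitude = √((-97.37)² + (130.1)²) = 162.5 N; direction = atan2(130.1, -97.37) = 126.8°.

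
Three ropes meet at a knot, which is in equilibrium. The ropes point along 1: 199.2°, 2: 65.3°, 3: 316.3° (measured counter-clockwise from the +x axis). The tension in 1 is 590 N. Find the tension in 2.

Resolve: ΣF_x = 590 cos 199.2° + T_2 cos 65.3° + T_3 cos 316.3° = 0.
        ΣF_y = 590 sin 199.2° + T_2 sin 65.3° + T_3 sin 316.3° = 0.
The known terms sum to (-557.2, -194) N, so 0.4179 T_2 + 0.7230 T_3 = 557.2 and 0.9085 T_2 − 0.6909 T_3 = 194.
Solving simultaneously: T_2 = 555.5 N, T_3 = 449.6 N.

T_2 ≈ 555 N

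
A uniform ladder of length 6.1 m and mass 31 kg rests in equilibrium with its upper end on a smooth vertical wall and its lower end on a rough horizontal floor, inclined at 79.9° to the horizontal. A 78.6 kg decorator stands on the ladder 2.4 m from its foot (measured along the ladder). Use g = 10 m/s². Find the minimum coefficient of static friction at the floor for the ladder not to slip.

μ_min ≈ 0.0755

ΣF_y = 0: N_floor = 31×10 + 78.6×10 = 1096 N.
Torques about the foot: N_wall · 6.1 sin 79.9° = 31×10×3.05 cos 79.9° + 78.6×10×2.4 cos 79.9° → N_wall = 82.695 N.
ΣF_x = 0: f_floor = N_wall = 82.695 N.
μ_min = f_floor / N_floor = 82.695 / 1096 = 0.07545.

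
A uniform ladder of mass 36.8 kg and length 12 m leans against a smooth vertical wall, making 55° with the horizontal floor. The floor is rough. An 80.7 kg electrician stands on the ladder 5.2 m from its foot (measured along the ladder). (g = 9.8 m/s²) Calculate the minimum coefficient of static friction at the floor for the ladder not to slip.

μ_min ≈ 0.318

ΣF_y = 0: N_floor = 36.8×9.8 + 80.7×9.8 = 1151.5 N.
Torques about the foot: N_wall · 12 sin 55° = 36.8×9.8×6 cos 55° + 80.7×9.8×5.2 cos 55° → N_wall = 366.23 N.
ΣF_x = 0: f_floor = N_wall = 366.23 N.
μ_min = f_floor / N_floor = 366.23 / 1151.5 = 0.318.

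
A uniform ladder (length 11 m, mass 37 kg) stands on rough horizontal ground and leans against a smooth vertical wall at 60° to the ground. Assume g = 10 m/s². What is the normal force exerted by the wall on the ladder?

N_wall ≈ 107 N

Torques about the foot: N_wall · 11 sin 60° = 37×10×5.5 cos 60° → N_wall = 106.81 N.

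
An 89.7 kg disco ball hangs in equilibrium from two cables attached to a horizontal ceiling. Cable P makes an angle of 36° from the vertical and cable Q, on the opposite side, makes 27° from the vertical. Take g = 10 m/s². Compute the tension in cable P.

Angles from the horizontal: cable P is 90° − 36° = 54°, cable Q is 90° − 27° = 63°.
Weight W = 89.7 × 10 = 897 N acts straight down.
Horizontal: T_P cos 54° = T_Q cos 63°  →  T_Q = 1.295 T_P.
Vertical: T_P sin 54° + T_Q sin 63° = 897.
Substituting the horizontal relation into the vertical equation gives 1.963 T_P = 897, so T_P = 457 N.

T_P ≈ 457 N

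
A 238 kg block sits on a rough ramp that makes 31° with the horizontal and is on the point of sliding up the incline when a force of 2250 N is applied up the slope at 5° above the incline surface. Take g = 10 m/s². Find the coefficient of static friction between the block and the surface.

On the verge of sliding up the incline, friction is at its maximum μN and acts down the slope.
Perpendicular to incline: N = W cos 31° − P sin 5° = 2040 − 196.1 = 1844 N.
Along incline: P cos 5° − μN = W sin 31° → μ = −(W sin 31° − P cos 5°) / N = 0.5508.

μ ≈ 0.551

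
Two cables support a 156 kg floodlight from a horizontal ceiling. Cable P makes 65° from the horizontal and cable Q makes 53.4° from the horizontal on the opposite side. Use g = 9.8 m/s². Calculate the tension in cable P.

T_P ≈ 1040 N

Weight W = 156 × 9.8 = 1529 N acts straight down.
Horizontal: T_P cos 65° = T_Q cos 53.4°  →  T_Q = 0.7088 T_P.
Vertical: T_P sin 65° + T_Q sin 53.4° = 1529.
Substituting the horizontal relation into the vertical equation gives 1.475 T_P = 1529, so T_P = 1036 N.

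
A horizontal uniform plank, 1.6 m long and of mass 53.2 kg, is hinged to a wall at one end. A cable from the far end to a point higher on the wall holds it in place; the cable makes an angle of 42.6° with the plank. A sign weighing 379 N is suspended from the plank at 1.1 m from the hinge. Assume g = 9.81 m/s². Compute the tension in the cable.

Take torques about the hinge: T sin 42.6° · 1.6 = 53.2×9.81×0.8 + 379×1.1 = 834.41 N·m.
So T = 834.41 / (0.6769 × 1.6) = 770.46 N.

T ≈ 770 N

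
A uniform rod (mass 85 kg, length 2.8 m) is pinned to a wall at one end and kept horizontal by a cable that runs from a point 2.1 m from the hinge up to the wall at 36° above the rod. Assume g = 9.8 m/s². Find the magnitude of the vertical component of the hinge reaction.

Take torques about the hinge: T sin 36° · 2.1 = 85×9.8×1.4 = 1166.2 N·m.
So T = 1166.2 / (0.5878 × 2.1) = 944.79 N.
ΣF_y = 0: H_y = (85×9.8) − T sin 36° = 833 − 555.33 = 277.67 N.

|H_y| ≈ 278 N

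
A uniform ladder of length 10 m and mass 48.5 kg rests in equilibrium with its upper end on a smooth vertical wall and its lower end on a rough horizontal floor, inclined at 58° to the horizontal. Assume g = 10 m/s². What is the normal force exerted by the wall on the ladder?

N_wall ≈ 152 N

Torques about the foot: N_wall · 10 sin 58° = 48.5×10×5 cos 58° → N_wall = 151.53 N.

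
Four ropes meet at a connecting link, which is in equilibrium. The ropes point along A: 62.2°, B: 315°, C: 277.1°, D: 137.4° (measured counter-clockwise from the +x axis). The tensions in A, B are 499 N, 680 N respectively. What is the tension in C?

T_C ≈ 702 N

Resolve: ΣF_x = 499 cos 62.2° + 680 cos 315° + T_C cos 277.1° + T_D cos 137.4° = 0.
        ΣF_y = 499 sin 62.2° + 680 sin 315° + T_C sin 277.1° + T_D sin 137.4° = 0.
The known terms sum to (713.6, -39.43) N, so 0.1236 T_C − 0.7361 T_D = -713.6 and -0.9923 T_C + 0.6769 T_D = 39.43.
Solving simultaneously: T_C = 701.9 N, T_D = 1087 N.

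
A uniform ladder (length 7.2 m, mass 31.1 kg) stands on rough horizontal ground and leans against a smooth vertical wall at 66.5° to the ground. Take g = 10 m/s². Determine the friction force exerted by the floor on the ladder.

Torques about the foot: N_wall · 7.2 sin 66.5° = 31.1×10×3.6 cos 66.5° → N_wall = 67.613 N.
ΣF_x = 0: f_floor = N_wall = 67.613 N.

f ≈ 67.6 N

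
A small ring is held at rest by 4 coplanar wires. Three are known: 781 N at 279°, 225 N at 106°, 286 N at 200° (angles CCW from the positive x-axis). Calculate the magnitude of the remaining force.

F ≈ 685 N

Sum the known components: ΣF_x = -208.6 N, ΣF_y = -652.9 N.
For equilibrium the remaining force must supply (−ΣF_x, −ΣF_y) = (208.6, 652.9) N.
Magnitude = √((208.6)² + (652.9)²) = 685.4 N; direction = atan2(652.9, 208.6) = 72.3°.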